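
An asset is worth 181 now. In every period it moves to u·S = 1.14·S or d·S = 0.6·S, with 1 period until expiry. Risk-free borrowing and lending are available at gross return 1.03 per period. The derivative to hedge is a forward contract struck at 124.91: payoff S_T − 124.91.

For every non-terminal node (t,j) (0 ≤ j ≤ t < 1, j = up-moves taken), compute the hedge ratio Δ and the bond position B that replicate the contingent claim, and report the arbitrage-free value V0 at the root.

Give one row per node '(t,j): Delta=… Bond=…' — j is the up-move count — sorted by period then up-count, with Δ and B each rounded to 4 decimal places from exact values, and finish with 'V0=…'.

(0,0): Delta=1.0000 Bond=-121.2718
V0=59.7282

Since d<R<u, set p* = (R−d)/(u−d) = 0.7963; price each node as the discounted p*-expectation of its children.
At expiry t=1: V(1,0)=-16.3100, V(1,1)=81.4300
Node (0,0) S=181.0000: V=(p*·81.4300+(1−p*)·-16.3100)/1.03=59.7282; Δ=(81.4300−-16.3100)/(206.3400−108.6000)=1.0000; B=V−Δ·S=-121.2718
Check: Δ(0,0)·S0 + B(0,0) = 59.7282 = V0.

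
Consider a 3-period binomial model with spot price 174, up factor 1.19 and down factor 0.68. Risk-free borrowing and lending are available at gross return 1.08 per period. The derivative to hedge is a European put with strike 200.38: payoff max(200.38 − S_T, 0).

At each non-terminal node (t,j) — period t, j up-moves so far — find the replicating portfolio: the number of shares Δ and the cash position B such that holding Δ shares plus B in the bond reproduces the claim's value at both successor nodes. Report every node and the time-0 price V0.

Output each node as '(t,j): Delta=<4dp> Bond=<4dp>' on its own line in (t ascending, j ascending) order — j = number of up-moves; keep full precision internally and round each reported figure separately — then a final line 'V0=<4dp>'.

(0,0): Delta=-0.4483 Bond=98.6216
(1,0): Delta=-1.0000 Bond=171.7936
(1,1): Delta=-0.3616 Bond=88.5587
(2,0): Delta=-1.0000 Bond=185.5370
(2,1): Delta=-1.0000 Bond=185.5370
(2,2): Delta=-0.2612 Bond=70.9226
V0=20.6249

The replicating-portfolio and risk-neutral prices coincide; use p* = (1.08−0.68)/(1.19−0.68) = 0.7843 for the latter.
Payoff layer (t=3): V(3,0)=145.6688, V(3,1)=104.6355, V(3,2)=32.8270, V(3,3)=0.0000
(2,0): S=80.4576. Δ = (V_up−V_dn)/(S_up−S_dn) = (104.6355−145.6688)/(95.7445−54.7112) = -1.0000. V = [p*·104.6355 + (1−p*)·145.6688]/1.08 = 105.0794. B = V − Δ·S = 185.5370.
(2,1): S=140.8008. Δ = (V_up−V_dn)/(S_up−S_dn) = (32.8270−104.6355)/(167.5530−95.7445) = -1.0000. V = [p*·32.8270 + (1−p*)·104.6355]/1.08 = 44.7362. B = V − Δ·S = 185.5370.
(2,2): S=246.4014. Δ = (V_up−V_dn)/(S_up−S_dn) = (0.0000−32.8270)/(293.2177−167.5530) = -0.2612. V = [p*·0.0000 + (1−p*)·32.8270]/1.08 = 6.5559. B = V − Δ·S = 70.9226.
(1,0): S=118.3200. Δ = (V_up−V_dn)/(S_up−S_dn) = (44.7362−105.0794)/(140.8008−80.4576) = -1.0000. V = [p*·44.7362 + (1−p*)·105.0794]/1.08 = 53.4736. B = V − Δ·S = 171.7936.
(1,1): S=207.0600. Δ = (V_up−V_dn)/(S_up−S_dn) = (6.5559−44.7362)/(246.4014−140.8008) = -0.3616. V = [p*·6.5559 + (1−p*)·44.7362]/1.08 = 13.6952. B = V − Δ·S = 88.5587.
(0,0): S=174.0000. Δ = (V_up−V_dn)/(S_up−S_dn) = (13.6952−53.4736)/(207.0600−118.3200) = -0.4483. V = [p*·13.6952 + (1−p*)·53.4736]/1.08 = 20.6249. B = V − Δ·S = 98.6216.
Each (Δ,B) replicates both successor values, so the strategy is self-financing and V0 is arbitrage-free.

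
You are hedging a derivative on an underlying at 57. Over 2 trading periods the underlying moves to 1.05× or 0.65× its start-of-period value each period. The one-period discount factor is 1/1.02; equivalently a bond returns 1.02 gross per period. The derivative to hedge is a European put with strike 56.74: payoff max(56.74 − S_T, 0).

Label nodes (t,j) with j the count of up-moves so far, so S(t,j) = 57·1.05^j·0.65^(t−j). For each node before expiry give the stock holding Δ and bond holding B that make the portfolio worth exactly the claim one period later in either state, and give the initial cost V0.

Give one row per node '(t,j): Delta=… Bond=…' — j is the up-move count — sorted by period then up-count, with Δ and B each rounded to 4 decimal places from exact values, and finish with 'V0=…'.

(0,0): Delta=-0.7573 Bond=45.7201
(1,0): Delta=-1.0000 Bond=55.6275
(1,1): Delta=-0.7451 Bond=45.9053
V0=2.5554

Under the risk-neutral measure, an up-move has probability p* = (R−d)/(u−d) = 0.9250 and values discount at R = 1.02.
Payoff layer (t=2): V(2,0)=32.6575, V(2,1)=17.8375, V(2,2)=0.0000
  t=1,j=0: stock 37.0500 → up 38.9025 (V=17.8375), down 24.0825 (V=32.6575). Price 18.5775; hedge Δ=-1.0000, bond B=55.6275.
  t=1,j=1: stock 59.8500 → up 62.8425 (V=0.0000), down 38.9025 (V=17.8375). Price 1.3116; hedge Δ=-0.7451, bond B=45.9053.
  t=0,j=0: stock 57.0000 → up 59.8500 (V=1.3116), down 37.0500 (V=18.5775). Price 2.5554; hedge Δ=-0.7573, bond B=45.7201.
Self-financing check: at every node Δ·S+B equals the discounted successor values.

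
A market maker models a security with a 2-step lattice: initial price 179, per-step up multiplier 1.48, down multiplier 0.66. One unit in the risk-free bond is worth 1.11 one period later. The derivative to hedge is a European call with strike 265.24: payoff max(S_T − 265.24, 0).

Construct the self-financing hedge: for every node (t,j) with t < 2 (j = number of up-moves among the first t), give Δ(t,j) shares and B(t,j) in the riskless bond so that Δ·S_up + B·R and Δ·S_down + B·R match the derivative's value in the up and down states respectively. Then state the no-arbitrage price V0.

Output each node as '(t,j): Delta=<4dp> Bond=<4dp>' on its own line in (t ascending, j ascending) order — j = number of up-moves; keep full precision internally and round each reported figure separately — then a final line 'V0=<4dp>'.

(0,0): Delta=0.4272 Bond=-45.4720
(1,0): Delta=0.0000 Bond=0.0000
(1,1): Delta=0.5839 Bond=-91.9748
V0=31.0037

Since d<R<u, set p* = (R−d)/(u−d) = 0.5488; price each node as the discounted p*-expectation of its children.
Terminal values V(2,·): V(2,0)=0.0000, V(2,1)=0.0000, V(2,2)=126.8416
(1,0): S=118.1400. Δ = (V_up−V_dn)/(S_up−S_dn) = (0.0000−0.0000)/(174.8472−77.9724) = 0.0000. V = [p*·0.0000 + (1−p*)·0.0000]/1.11 = 0.0000. B = V − Δ·S = 0.0000.
(1,1): S=264.9200. Δ = (V_up−V_dn)/(S_up−S_dn) = (126.8416−0.0000)/(392.0816−174.8472) = 0.5839. V = [p*·126.8416 + (1−p*)·0.0000]/1.11 = 62.7101. B = V − Δ·S = -91.9748.
(0,0): S=179.0000. Δ = (V_up−V_dn)/(S_up−S_dn) = (62.7101−0.0000)/(264.9200−118.1400) = 0.4272. V = [p*·62.7101 + (1−p*)·0.0000]/1.11 = 31.0037. B = V − Δ·S = -45.4720.
The time-0 hedge costs 31.0037, which is the no-arbitrage price.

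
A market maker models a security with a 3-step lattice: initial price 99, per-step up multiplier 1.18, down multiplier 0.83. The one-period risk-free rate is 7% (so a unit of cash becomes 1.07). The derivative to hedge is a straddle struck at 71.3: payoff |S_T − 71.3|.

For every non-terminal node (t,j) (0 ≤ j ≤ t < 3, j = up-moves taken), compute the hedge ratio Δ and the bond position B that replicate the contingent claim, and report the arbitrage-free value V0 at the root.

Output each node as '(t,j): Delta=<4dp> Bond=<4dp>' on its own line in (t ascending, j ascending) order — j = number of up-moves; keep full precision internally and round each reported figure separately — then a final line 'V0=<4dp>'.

The replicating-portfolio and risk-neutral prices coincide; use p* = (1.07−0.83)/(1.18−0.83) = 0.6857 for the latter.
Terminal payoffs: V(3,0)=14.6931, V(3,1)=9.1773, V(3,2)=43.1135, V(3,3)=91.3602
(2,0): S=68.2011. Δ = (V_up−V_dn)/(S_up−S_dn) = (9.1773−14.6931)/(80.4773−56.6069) = -0.2311. V = [p*·9.1773 + (1−p*)·14.6931]/1.07 = 10.1970. B = V − Δ·S = 25.9564.
(2,1): S=96.9606. Δ = (V_up−V_dn)/(S_up−S_dn) = (43.1135−9.1773)/(114.4135−80.4773) = 1.0000. V = [p*·43.1135 + (1−p*)·9.1773]/1.07 = 30.3251. B = V − Δ·S = -66.6355.
(2,2): S=137.8476. Δ = (V_up−V_dn)/(S_up−S_dn) = (91.3602−43.1135)/(162.6602−114.4135) = 1.0000. V = [p*·91.3602 + (1−p*)·43.1135]/1.07 = 71.2121. B = V − Δ·S = -66.6355.
(1,0): S=82.1700. Δ = (V_up−V_dn)/(S_up−S_dn) = (30.3251−10.1970)/(96.9606−68.2011) = 0.6999. V = [p*·30.3251 + (1−p*)·10.1970]/1.07 = 22.4291. B = V − Δ·S = -35.0796.
(1,1): S=116.8200. Δ = (V_up−V_dn)/(S_up−S_dn) = (71.2121−30.3251)/(137.8476−96.9606) = 1.0000. V = [p*·71.2121 + (1−p*)·30.3251]/1.07 = 54.5438. B = V − Δ·S = -62.2762.
(0,0): S=99.0000. Δ = (V_up−V_dn)/(S_up−S_dn) = (54.5438−22.4291)/(116.8200−82.1700) = 0.9268. V = [p*·54.5438 + (1−p*)·22.4291]/1.07 = 41.5426. B = V − Δ·S = -50.2137.
Self-financing check: at every node Δ·S+B equals the discounted successor values.

(0,0): Delta=0.9268 Bond=-50.2137
(1,0): Delta=0.6999 Bond=-35.0796
(1,1): Delta=1.0000 Bond=-62.2762
(2,0): Delta=-0.2311 Bond=25.9564
(2,1): Delta=1.0000 Bond=-66.6355
(2,2): Delta=1.0000 Bond=-66.6355
V0=41.5426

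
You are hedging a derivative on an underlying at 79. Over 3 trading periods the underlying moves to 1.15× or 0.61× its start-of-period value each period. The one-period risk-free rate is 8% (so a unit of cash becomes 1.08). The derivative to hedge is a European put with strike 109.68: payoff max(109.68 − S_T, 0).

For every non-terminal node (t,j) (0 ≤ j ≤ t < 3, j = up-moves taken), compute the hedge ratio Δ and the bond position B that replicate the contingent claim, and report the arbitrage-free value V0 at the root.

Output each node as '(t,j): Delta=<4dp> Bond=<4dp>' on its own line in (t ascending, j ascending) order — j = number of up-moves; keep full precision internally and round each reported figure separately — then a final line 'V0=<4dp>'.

Since d<R<u, set p* = (R−d)/(u−d) = 0.8704; price each node as the discounted p*-expectation of its children.
Terminal values V(3,·): V(3,0)=91.7485, V(3,1)=75.8747, V(3,2)=45.9487, V(3,3)=0.0000
Node (2,0) S=29.3959: V=(p*·75.8747+(1−p*)·91.7485)/1.08=72.1597; Δ=(75.8747−91.7485)/(33.8053−17.9315)=-1.0000; B=V−Δ·S=101.5556
Node (2,1) S=55.4185: V=(p*·45.9487+(1−p*)·75.8747)/1.08=46.1371; Δ=(45.9487−75.8747)/(63.7313−33.8053)=-1.0000; B=V−Δ·S=101.5556
Node (2,2) S=104.4775: V=(p*·0.0000+(1−p*)·45.9487)/1.08=5.5151; Δ=(0.0000−45.9487)/(120.1491−63.7313)=-0.8144; B=V−Δ·S=90.6053
Node (1,0) S=48.1900: V=(p*·46.1371+(1−p*)·72.1597)/1.08=45.8429; Δ=(46.1371−72.1597)/(55.4185−29.3959)=-1.0000; B=V−Δ·S=94.0329
Node (1,1) S=90.8500: V=(p*·5.5151+(1−p*)·46.1371)/1.08=9.9823; Δ=(5.5151−46.1371)/(104.4775−55.4185)=-0.8280; B=V−Δ·S=85.2082
Node (0,0) S=79.0000: V=(p*·9.9823+(1−p*)·45.8429)/1.08=13.5472; Δ=(9.9823−45.8429)/(90.8500−48.1900)=-0.8406; B=V−Δ·S=79.9557
Self-financing check: at every node Δ·S+B equals the discounted successor values.

(0,0): Delta=-0.8406 Bond=79.9557
(1,0): Delta=-1.0000 Bond=94.0329
(1,1): Delta=-0.8280 Bond=85.2082
(2,0): Delta=-1.0000 Bond=101.5556
(2,1): Delta=-1.0000 Bond=101.5556
(2,2): Delta=-0.8144 Bond=90.6053
V0=13.5472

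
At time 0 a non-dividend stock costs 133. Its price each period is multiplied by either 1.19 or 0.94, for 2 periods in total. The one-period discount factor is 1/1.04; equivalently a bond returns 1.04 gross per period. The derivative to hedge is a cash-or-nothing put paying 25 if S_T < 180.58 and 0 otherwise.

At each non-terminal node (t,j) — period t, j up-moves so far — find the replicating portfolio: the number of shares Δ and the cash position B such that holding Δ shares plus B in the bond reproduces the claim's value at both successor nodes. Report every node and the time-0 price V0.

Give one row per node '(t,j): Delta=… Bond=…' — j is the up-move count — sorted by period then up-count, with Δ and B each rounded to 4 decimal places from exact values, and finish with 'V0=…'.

The replicating-portfolio and risk-neutral prices coincide; use p* = (1.04−0.94)/(1.19−0.94) = 0.4000 for the latter.
Terminal payoffs: V(2,0)=25.0000, V(2,1)=25.0000, V(2,2)=0.0000
(1,0): S=125.0200. Δ = (V_up−V_dn)/(S_up−S_dn) = (25.0000−25.0000)/(148.7738−117.5188) = 0.0000. V = [p*·25.0000 + (1−p*)·25.0000]/1.04 = 24.0385. B = V − Δ·S = 24.0385.
(1,1): S=158.2700. Δ = (V_up−V_dn)/(S_up−S_dn) = (0.0000−25.0000)/(188.3413−148.7738) = -0.6318. V = [p*·0.0000 + (1−p*)·25.0000]/1.04 = 14.4231. B = V − Δ·S = 114.4231.
(0,0): S=133.0000. Δ = (V_up−V_dn)/(S_up−S_dn) = (14.4231−24.0385)/(158.2700−125.0200) = -0.2892. V = [p*·14.4231 + (1−p*)·24.0385]/1.04 = 19.4157. B = V − Δ·S = 57.8772.
Check: Δ(0,0)·S0 + B(0,0) = 19.4157 = V0.

(0,0): Delta=-0.2892 Bond=57.8772
(1,0): Delta=0.0000 Bond=24.0385
(1,1): Delta=-0.6318 Bond=114.4231
V0=19.4157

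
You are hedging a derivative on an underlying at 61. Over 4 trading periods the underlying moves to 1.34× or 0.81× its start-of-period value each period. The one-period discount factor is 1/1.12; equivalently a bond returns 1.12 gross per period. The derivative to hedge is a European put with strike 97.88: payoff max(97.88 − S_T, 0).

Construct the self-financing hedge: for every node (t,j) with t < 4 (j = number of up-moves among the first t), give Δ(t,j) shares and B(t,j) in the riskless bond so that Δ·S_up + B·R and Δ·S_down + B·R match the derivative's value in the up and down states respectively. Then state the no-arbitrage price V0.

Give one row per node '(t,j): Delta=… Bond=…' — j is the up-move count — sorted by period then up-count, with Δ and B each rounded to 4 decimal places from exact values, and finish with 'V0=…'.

(0,0): Delta=-0.4603 Bond=41.0652
(1,0): Delta=-0.7812 Bond=61.8517
(1,1): Delta=-0.3226 Bond=34.7386
(2,0): Delta=-1.0000 Bond=78.0293
(2,1): Delta=-0.6874 Bond=63.0603
(2,2): Delta=-0.1661 Bond=21.7663
(3,0): Delta=-1.0000 Bond=87.3929
(3,1): Delta=-1.0000 Bond=87.3929
(3,2): Delta=-0.5533 Bond=58.7296
(3,3): Delta=0.0000 Bond=0.0000
V0=12.9885

No-arbitrage ⇒ martingale measure with p* = (R−d)/(u−d) = 0.5849.
At expiry t=4: V(4,0)=71.6215, V(4,1)=54.4400, V(4,2)=26.0163, V(4,3)=0.0000, V(4,4)=0.0000
(3,0): S=32.4179. Δ = (V_up−V_dn)/(S_up−S_dn) = (54.4400−71.6215)/(43.4400−26.2585) = -1.0000. V = [p*·54.4400 + (1−p*)·71.6215]/1.12 = 54.9750. B = V − Δ·S = 87.3929.
(3,1): S=53.6296. Δ = (V_up−V_dn)/(S_up−S_dn) = (26.0163−54.4400)/(71.8637−43.4400) = -1.0000. V = [p*·26.0163 + (1−p*)·54.4400]/1.12 = 33.7632. B = V − Δ·S = 87.3929.
(3,2): S=88.7206. Δ = (V_up−V_dn)/(S_up−S_dn) = (0.0000−26.0163)/(118.8856−71.8637) = -0.5533. V = [p*·0.0000 + (1−p*)·26.0163]/1.12 = 9.6422. B = V − Δ·S = 58.7296.
(3,3): S=146.7723. Δ = (V_up−V_dn)/(S_up−S_dn) = (0.0000−0.0000)/(196.6749−118.8856) = 0.0000. V = [p*·0.0000 + (1−p*)·0.0000]/1.12 = 0.0000. B = V − Δ·S = 0.0000.
(2,0): S=40.0221. Δ = (V_up−V_dn)/(S_up−S_dn) = (33.7632−54.9750)/(53.6296−32.4179) = -1.0000. V = [p*·33.7632 + (1−p*)·54.9750]/1.12 = 38.0072. B = V − Δ·S = 78.0293.
(2,1): S=66.2094. Δ = (V_up−V_dn)/(S_up−S_dn) = (9.6422−33.7632)/(88.7206−53.6296) = -0.6874. V = [p*·9.6422 + (1−p*)·33.7632]/1.12 = 17.5488. B = V − Δ·S = 63.0603.
(2,2): S=109.5316. Δ = (V_up−V_dn)/(S_up−S_dn) = (0.0000−9.6422)/(146.7723−88.7206) = -0.1661. V = [p*·0.0000 + (1−p*)·9.6422]/1.12 = 3.5736. B = V − Δ·S = 21.7663.
(1,0): S=49.4100. Δ = (V_up−V_dn)/(S_up−S_dn) = (17.5488−38.0072)/(66.2094−40.0221) = -0.7812. V = [p*·17.5488 + (1−p*)·38.0072]/1.12 = 23.2509. B = V − Δ·S = 61.8517.
(1,1): S=81.7400. Δ = (V_up−V_dn)/(S_up−S_dn) = (3.5736−17.5488)/(109.5316−66.2094) = -0.3226. V = [p*·3.5736 + (1−p*)·17.5488]/1.12 = 8.3702. B = V − Δ·S = 34.7386.
(0,0): S=61.0000. Δ = (V_up−V_dn)/(S_up−S_dn) = (8.3702−23.2509)/(81.7400−49.4100) = -0.4603. V = [p*·8.3702 + (1−p*)·23.2509]/1.12 = 12.9885. B = V − Δ·S = 41.0652.
Root portfolio cost Δ·61+B reproduces V0=12.9885.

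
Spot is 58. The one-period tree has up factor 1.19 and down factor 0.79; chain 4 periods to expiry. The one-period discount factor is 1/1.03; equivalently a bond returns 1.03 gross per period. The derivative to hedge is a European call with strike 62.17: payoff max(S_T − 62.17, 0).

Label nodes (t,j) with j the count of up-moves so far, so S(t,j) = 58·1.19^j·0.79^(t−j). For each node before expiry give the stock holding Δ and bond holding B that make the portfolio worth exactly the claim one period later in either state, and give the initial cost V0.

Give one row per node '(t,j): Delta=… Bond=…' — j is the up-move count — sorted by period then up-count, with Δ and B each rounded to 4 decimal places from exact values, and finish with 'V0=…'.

The replicating-portfolio and risk-neutral prices coincide; use p* = (1.03−0.79)/(1.19−0.79) = 0.6000 for the latter.
At expiry t=4: V(4,0)=0.0000, V(4,1)=0.0000, V(4,2)=0.0000, V(4,3)=15.0440, V(4,4)=54.1397
Node (3,0) S=28.5963: V=(p*·0.0000+(1−p*)·0.0000)/1.03=0.0000; Δ=(0.0000−0.0000)/(34.0296−22.5910)=0.0000; B=V−Δ·S=0.0000
Node (3,1) S=43.0754: V=(p*·0.0000+(1−p*)·0.0000)/1.03=0.0000; Δ=(0.0000−0.0000)/(51.2597−34.0296)=0.0000; B=V−Δ·S=0.0000
Node (3,2) S=64.8857: V=(p*·15.0440+(1−p*)·0.0000)/1.03=8.7635; Δ=(15.0440−0.0000)/(77.2140−51.2597)=0.5796; B=V−Δ·S=-28.8465
Node (3,3) S=97.7392: V=(p*·54.1397+(1−p*)·15.0440)/1.03=37.3800; Δ=(54.1397−15.0440)/(116.3097−77.2140)=1.0000; B=V−Δ·S=-60.3592
Node (2,0) S=36.1978: V=(p*·0.0000+(1−p*)·0.0000)/1.03=0.0000; Δ=(0.0000−0.0000)/(43.0754−28.5963)=0.0000; B=V−Δ·S=0.0000
Node (2,1) S=54.5258: V=(p*·8.7635+(1−p*)·0.0000)/1.03=5.1049; Δ=(8.7635−0.0000)/(64.8857−43.0754)=0.4018; B=V−Δ·S=-16.8038
Node (2,2) S=82.1338: V=(p*·37.3800+(1−p*)·8.7635)/1.03=25.1781; Δ=(37.3800−8.7635)/(97.7392−64.8857)=0.8710; B=V−Δ·S=-46.3632
Node (1,0) S=45.8200: V=(p*·5.1049+(1−p*)·0.0000)/1.03=2.9738; Δ=(5.1049−0.0000)/(54.5258−36.1978)=0.2785; B=V−Δ·S=-9.7886
Node (1,1) S=69.0200: V=(p*·25.1781+(1−p*)·5.1049)/1.03=16.6493; Δ=(25.1781−5.1049)/(82.1338−54.5258)=0.7271; B=V−Δ·S=-33.5334
Node (0,0) S=58.0000: V=(p*·16.6493+(1−p*)·2.9738)/1.03=10.8535; Δ=(16.6493−2.9738)/(69.0200−45.8200)=0.5895; B=V−Δ·S=-23.3354
Root portfolio cost Δ·58+B reproduces V0=10.8535.

(0,0): Delta=0.5895 Bond=-23.3354
(1,0): Delta=0.2785 Bond=-9.7886
(1,1): Delta=0.7271 Bond=-33.5334
(2,0): Delta=0.0000 Bond=0.0000
(2,1): Delta=0.4018 Bond=-16.8038
(2,2): Delta=0.8710 Bond=-46.3632
(3,0): Delta=0.0000 Bond=0.0000
(3,1): Delta=0.0000 Bond=0.0000
(3,2): Delta=0.5796 Bond=-28.8465
(3,3): Delta=1.0000 Bond=-60.3592
V0=10.8535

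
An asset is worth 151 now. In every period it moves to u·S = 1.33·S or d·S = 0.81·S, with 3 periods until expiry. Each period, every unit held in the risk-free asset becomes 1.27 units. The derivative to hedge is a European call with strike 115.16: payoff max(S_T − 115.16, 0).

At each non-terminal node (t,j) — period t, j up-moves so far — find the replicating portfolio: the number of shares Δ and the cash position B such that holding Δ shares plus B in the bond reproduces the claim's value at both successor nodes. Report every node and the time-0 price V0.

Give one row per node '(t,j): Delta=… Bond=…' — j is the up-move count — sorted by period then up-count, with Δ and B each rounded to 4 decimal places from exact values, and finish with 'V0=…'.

The replicating-portfolio and risk-neutral prices coincide; use p* = (1.27−0.81)/(1.33−0.81) = 0.8846 for the latter.
Terminal payoffs: V(3,0)=0.0000, V(3,1)=16.6046, V(3,2)=101.1942, V(3,3)=240.0882
Node (2,0) S=99.0711: V=(p*·16.6046+(1−p*)·0.0000)/1.27=11.5659; Δ=(16.6046−0.0000)/(131.7646−80.2476)=0.3223; B=V−Δ·S=-20.3660
Node (2,1) S=162.6723: V=(p*·101.1942+(1−p*)·16.6046)/1.27=71.9951; Δ=(101.1942−16.6046)/(216.3542−131.7646)=1.0000; B=V−Δ·S=-90.6772
Node (2,2) S=267.1039: V=(p*·240.0882+(1−p*)·101.1942)/1.27=176.4267; Δ=(240.0882−101.1942)/(355.2482−216.3542)=1.0000; B=V−Δ·S=-90.6772
Node (1,0) S=122.3100: V=(p*·71.9951+(1−p*)·11.5659)/1.27=51.1988; Δ=(71.9951−11.5659)/(162.6723−99.0711)=0.9501; B=V−Δ·S=-65.0113
Node (1,1) S=200.8300: V=(p*·176.4267+(1−p*)·71.9951)/1.27=129.4307; Δ=(176.4267−71.9951)/(267.1039−162.6723)=1.0000; B=V−Δ·S=-71.3993
Node (0,0) S=151.0000: V=(p*·129.4307+(1−p*)·51.1988)/1.27=94.8062; Δ=(129.4307−51.1988)/(200.8300−122.3100)=0.9963; B=V−Δ·S=-55.6396
Self-financing check: at every node Δ·S+B equals the discounted successor values.

(0,0): Delta=0.9963 Bond=-55.6396
(1,0): Delta=0.9501 Bond=-65.0113
(1,1): Delta=1.0000 Bond=-71.3993
(2,0): Delta=0.3223 Bond=-20.3660
(2,1): Delta=1.0000 Bond=-90.6772
(2,2): Delta=1.0000 Bond=-90.6772
V0=94.8062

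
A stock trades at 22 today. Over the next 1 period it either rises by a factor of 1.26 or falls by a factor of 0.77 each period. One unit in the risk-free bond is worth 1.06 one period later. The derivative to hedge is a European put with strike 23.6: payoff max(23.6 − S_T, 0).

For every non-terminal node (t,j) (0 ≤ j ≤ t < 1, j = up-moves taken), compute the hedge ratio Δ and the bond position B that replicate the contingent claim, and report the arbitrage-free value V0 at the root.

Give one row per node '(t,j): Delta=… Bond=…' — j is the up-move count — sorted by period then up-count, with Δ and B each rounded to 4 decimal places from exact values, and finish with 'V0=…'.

Risk-neutral probability p* = (R−d)/(u−d) = (1.06−0.77)/(1.26−0.77) = 0.5918.
At expiry t=1: V(1,0)=6.6600, V(1,1)=0.0000
  t=0,j=0: stock 22.0000 → up 27.7200 (V=0.0000), down 16.9400 (V=6.6600). Price 2.5645; hedge Δ=-0.6178, bond B=16.1563.
Self-financing check: at every node Δ·S+B equals the discounted successor values.

(0,0): Delta=-0.6178 Bond=16.1563
V0=2.5645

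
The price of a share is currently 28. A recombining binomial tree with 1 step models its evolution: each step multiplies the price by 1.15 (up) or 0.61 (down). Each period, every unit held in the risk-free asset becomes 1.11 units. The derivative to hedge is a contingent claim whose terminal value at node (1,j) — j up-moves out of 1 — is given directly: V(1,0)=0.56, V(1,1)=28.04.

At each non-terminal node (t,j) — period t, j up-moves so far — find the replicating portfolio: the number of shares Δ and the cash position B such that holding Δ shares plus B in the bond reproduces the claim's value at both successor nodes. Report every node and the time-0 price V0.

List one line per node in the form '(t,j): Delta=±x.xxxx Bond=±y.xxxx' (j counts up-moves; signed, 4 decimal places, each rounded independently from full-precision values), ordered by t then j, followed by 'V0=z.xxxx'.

(0,0): Delta=1.8175 Bond=-27.4615
V0=23.4274

Under the risk-neutral measure, an up-move has probability p* = (R−d)/(u−d) = 0.9259 and values discount at R = 1.11.
At expiry t=1: V(1,0)=0.5600, V(1,1)=28.0400
(0,0): S=28.0000. Δ = (V_up−V_dn)/(S_up−S_dn) = (28.0400−0.5600)/(32.2000−17.0800) = 1.8175. V = [p*·28.0400 + (1−p*)·0.5600]/1.11 = 23.4274. B = V − Δ·S = -27.4615.
Root portfolio cost Δ·28+B reproduces V0=23.4274.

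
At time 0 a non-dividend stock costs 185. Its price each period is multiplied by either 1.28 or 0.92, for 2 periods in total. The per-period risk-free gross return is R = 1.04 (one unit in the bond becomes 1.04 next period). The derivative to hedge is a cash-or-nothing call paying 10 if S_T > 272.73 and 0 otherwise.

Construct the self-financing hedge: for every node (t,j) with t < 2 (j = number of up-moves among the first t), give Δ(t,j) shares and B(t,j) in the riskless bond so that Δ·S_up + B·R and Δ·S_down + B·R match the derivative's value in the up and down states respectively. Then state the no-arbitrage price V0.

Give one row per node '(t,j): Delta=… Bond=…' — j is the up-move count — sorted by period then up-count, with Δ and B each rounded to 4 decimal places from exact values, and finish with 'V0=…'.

Risk-neutral probability p* = (R−d)/(u−d) = (1.04−0.92)/(1.28−0.92) = 0.3333.
At expiry t=2: V(2,0)=0.0000, V(2,1)=0.0000, V(2,2)=10.0000
(1,0): S=170.2000. Δ = (V_up−V_dn)/(S_up−S_dn) = (0.0000−0.0000)/(217.8560−156.5840) = 0.0000. V = [p*·0.0000 + (1−p*)·0.0000]/1.04 = 0.0000. B = V − Δ·S = 0.0000.
(1,1): S=236.8000. Δ = (V_up−V_dn)/(S_up−S_dn) = (10.0000−0.0000)/(303.1040−217.8560) = 0.1173. V = [p*·10.0000 + (1−p*)·0.0000]/1.04 = 3.2051. B = V − Δ·S = -24.5726.
(0,0): S=185.0000. Δ = (V_up−V_dn)/(S_up−S_dn) = (3.2051−0.0000)/(236.8000−170.2000) = 0.0481. V = [p*·3.2051 + (1−p*)·0.0000]/1.04 = 1.0273. B = V − Δ·S = -7.8758.
Check: Δ(0,0)·S0 + B(0,0) = 1.0273 = V0.

(0,0): Delta=0.0481 Bond=-7.8758
(1,0): Delta=0.0000 Bond=0.0000
(1,1): Delta=0.1173 Bond=-24.5726
V0=1.0273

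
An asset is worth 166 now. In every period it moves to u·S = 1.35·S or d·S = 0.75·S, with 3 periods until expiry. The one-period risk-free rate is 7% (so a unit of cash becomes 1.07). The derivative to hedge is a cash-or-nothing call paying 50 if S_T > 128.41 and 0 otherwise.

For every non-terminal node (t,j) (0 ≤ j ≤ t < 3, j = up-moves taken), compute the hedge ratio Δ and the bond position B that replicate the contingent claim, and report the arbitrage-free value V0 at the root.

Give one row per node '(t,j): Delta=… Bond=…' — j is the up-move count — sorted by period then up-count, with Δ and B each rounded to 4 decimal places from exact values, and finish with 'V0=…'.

(0,0): Delta=0.2183 Bond=-13.7864
(1,0): Delta=0.3336 Bond=-29.1146
(1,1): Delta=0.1622 Bond=-2.1836
(2,0): Delta=0.0000 Bond=0.0000
(2,1): Delta=0.4958 Bond=-58.4112
(2,2): Delta=0.0000 Bond=46.7290
V0=22.4452

The replicating-portfolio and risk-neutral prices coincide; use p* = (1.07−0.75)/(1.35−0.75) = 0.5333 for the latter.
Payoff layer (t=3): V(3,0)=0.0000, V(3,1)=0.0000, V(3,2)=50.0000, V(3,3)=50.0000
Node (2,0) S=93.3750: V=(p*·0.0000+(1−p*)·0.0000)/1.07=0.0000; Δ=(0.0000−0.0000)/(126.0563−70.0312)=0.0000; B=V−Δ·S=0.0000
Node (2,1) S=168.0750: V=(p*·50.0000+(1−p*)·0.0000)/1.07=24.9221; Δ=(50.0000−0.0000)/(226.9013−126.0563)=0.4958; B=V−Δ·S=-58.4112
Node (2,2) S=302.5350: V=(p*·50.0000+(1−p*)·50.0000)/1.07=46.7290; Δ=(50.0000−50.0000)/(408.4223−226.9013)=0.0000; B=V−Δ·S=46.7290
Node (1,0) S=124.5000: V=(p*·24.9221+(1−p*)·0.0000)/1.07=12.4222; Δ=(24.9221−0.0000)/(168.0750−93.3750)=0.3336; B=V−Δ·S=-29.1146
Node (1,1) S=224.1000: V=(p*·46.7290+(1−p*)·24.9221)/1.07=34.1612; Δ=(46.7290−24.9221)/(302.5350−168.0750)=0.1622; B=V−Δ·S=-2.1836
Node (0,0) S=166.0000: V=(p*·34.1612+(1−p*)·12.4222)/1.07=22.4452; Δ=(34.1612−12.4222)/(224.1000−124.5000)=0.2183; B=V−Δ·S=-13.7864
Check: Δ(0,0)·S0 + B(0,0) = 22.4452 = V0.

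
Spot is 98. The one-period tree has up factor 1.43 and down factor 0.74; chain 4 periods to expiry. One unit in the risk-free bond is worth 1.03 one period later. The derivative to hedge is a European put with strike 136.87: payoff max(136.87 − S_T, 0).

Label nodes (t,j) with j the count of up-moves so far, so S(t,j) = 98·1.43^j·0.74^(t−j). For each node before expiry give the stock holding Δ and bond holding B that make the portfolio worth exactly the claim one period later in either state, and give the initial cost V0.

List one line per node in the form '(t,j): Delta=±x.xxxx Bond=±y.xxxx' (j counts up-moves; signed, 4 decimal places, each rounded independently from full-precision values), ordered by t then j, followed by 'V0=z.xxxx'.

(0,0): Delta=-0.4887 Bond=90.5677
(1,0): Delta=-0.7498 Bond=112.2193
(1,1): Delta=-0.3023 Bond=67.1681
(2,0): Delta=-1.0000 Bond=129.0131
(2,1): Delta=-0.5712 Bond=97.0656
(2,2): Delta=-0.1104 Bond=30.7246
(3,0): Delta=-1.0000 Bond=132.8835
(3,1): Delta=-1.0000 Bond=132.8835
(3,2): Delta=-0.2651 Bond=54.5900
(3,3): Delta=0.0000 Bond=0.0000
V0=42.6751

Risk-neutral probability p* = (R−d)/(u−d) = (1.03−0.74)/(1.43−0.74) = 0.4203.
Terminal values V(4,·): V(4,0)=107.4832, V(4,1)=80.0819, V(4,2)=27.1309, V(4,3)=0.0000, V(4,4)=0.0000
Node (3,0) S=39.7120: V=(p*·80.0819+(1−p*)·107.4832)/1.03=93.1715; Δ=(80.0819−107.4832)/(56.7881−29.3868)=-1.0000; B=V−Δ·S=132.8835
Node (3,1) S=76.7407: V=(p*·27.1309+(1−p*)·80.0819)/1.03=56.1428; Δ=(27.1309−80.0819)/(109.7391−56.7881)=-1.0000; B=V−Δ·S=132.8835
Node (3,2) S=148.2961: V=(p*·0.0000+(1−p*)·27.1309)/1.03=15.2699; Δ=(0.0000−27.1309)/(212.0635−109.7391)=-0.2651; B=V−Δ·S=54.5900
Node (3,3) S=286.5723: V=(p*·0.0000+(1−p*)·0.0000)/1.03=0.0000; Δ=(0.0000−0.0000)/(409.7984−212.0635)=0.0000; B=V−Δ·S=0.0000
Node (2,0) S=53.6648: V=(p*·56.1428+(1−p*)·93.1715)/1.03=75.3483; Δ=(56.1428−93.1715)/(76.7407−39.7120)=-1.0000; B=V−Δ·S=129.0131
Node (2,1) S=103.7036: V=(p*·15.2699+(1−p*)·56.1428)/1.03=37.8295; Δ=(15.2699−56.1428)/(148.2961−76.7407)=-0.5712; B=V−Δ·S=97.0656
Node (2,2) S=200.4002: V=(p*·0.0000+(1−p*)·15.2699)/1.03=8.5943; Δ=(0.0000−15.2699)/(286.5723−148.2961)=-0.1104; B=V−Δ·S=30.7246
Node (1,0) S=72.5200: V=(p*·37.8295+(1−p*)·75.3483)/1.03=57.8442; Δ=(37.8295−75.3483)/(103.7036−53.6648)=-0.7498; B=V−Δ·S=112.2193
Node (1,1) S=140.1400: V=(p*·8.5943+(1−p*)·37.8295)/1.03=24.7983; Δ=(8.5943−37.8295)/(200.4002−103.7036)=-0.3023; B=V−Δ·S=67.1681
Node (0,0) S=98.0000: V=(p*·24.7983+(1−p*)·57.8442)/1.03=42.6751; Δ=(24.7983−57.8442)/(140.1400−72.5200)=-0.4887; B=V−Δ·S=90.5677
The time-0 hedge costs 42.6751, which is the no-arbitrage price.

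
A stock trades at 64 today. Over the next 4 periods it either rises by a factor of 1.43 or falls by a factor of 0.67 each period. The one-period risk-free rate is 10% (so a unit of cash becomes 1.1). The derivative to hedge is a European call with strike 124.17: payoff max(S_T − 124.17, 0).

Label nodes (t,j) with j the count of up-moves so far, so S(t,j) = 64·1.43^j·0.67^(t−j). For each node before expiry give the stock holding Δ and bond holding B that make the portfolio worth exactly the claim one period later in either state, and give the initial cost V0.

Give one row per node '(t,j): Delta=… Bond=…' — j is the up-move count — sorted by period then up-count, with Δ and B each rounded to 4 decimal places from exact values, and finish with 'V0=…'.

(0,0): Delta=0.4058 Bond=-15.6670
(1,0): Delta=0.0099 Bond=-0.2587
(1,1): Delta=0.5481 Bond=-30.2611
(2,0): Delta=0.0000 Bond=0.0000
(2,1): Delta=0.0135 Bond=-0.5029
(2,2): Delta=0.7404 Bond=-58.4472
(3,0): Delta=0.0000 Bond=0.0000
(3,1): Delta=0.0000 Bond=0.0000
(3,2): Delta=0.0183 Bond=-0.9777
(3,3): Delta=1.0000 Bond=-112.8818
V0=10.3027

Under the risk-neutral measure, an up-move has probability p* = (R−d)/(u−d) = 0.5658 and values discount at R = 1.1.
Payoff layer (t=4): V(4,0)=0.0000, V(4,1)=0.0000, V(4,2)=0.0000, V(4,3)=1.2200, V(4,4)=143.4534
(3,0): S=19.2488. Δ = (V_up−V_dn)/(S_up−S_dn) = (0.0000−0.0000)/(27.5258−12.8967) = 0.0000. V = [p*·0.0000 + (1−p*)·0.0000]/1.1 = 0.0000. B = V − Δ·S = 0.0000.
(3,1): S=41.0833. Δ = (V_up−V_dn)/(S_up−S_dn) = (0.0000−0.0000)/(58.7492−27.5258) = 0.0000. V = [p*·0.0000 + (1−p*)·0.0000]/1.1 = 0.0000. B = V − Δ·S = 0.0000.
(3,2): S=87.6853. Δ = (V_up−V_dn)/(S_up−S_dn) = (1.2200−0.0000)/(125.3900−58.7492) = 0.0183. V = [p*·1.2200 + (1−p*)·0.0000]/1.1 = 0.6275. B = V − Δ·S = -0.9777.
(3,3): S=187.1492. Δ = (V_up−V_dn)/(S_up−S_dn) = (143.4534−1.2200)/(267.6234−125.3900) = 1.0000. V = [p*·143.4534 + (1−p*)·1.2200]/1.1 = 74.2674. B = V − Δ·S = -112.8818.
(2,0): S=28.7296. Δ = (V_up−V_dn)/(S_up−S_dn) = (0.0000−0.0000)/(41.0833−19.2488) = 0.0000. V = [p*·0.0000 + (1−p*)·0.0000]/1.1 = 0.0000. B = V − Δ·S = 0.0000.
(2,1): S=61.3184. Δ = (V_up−V_dn)/(S_up−S_dn) = (0.6275−0.0000)/(87.6853−41.0833) = 0.0135. V = [p*·0.6275 + (1−p*)·0.0000]/1.1 = 0.3228. B = V − Δ·S = -0.5029.
(2,2): S=130.8736. Δ = (V_up−V_dn)/(S_up−S_dn) = (74.2674−0.6275)/(187.1492−87.6853) = 0.7404. V = [p*·74.2674 + (1−p*)·0.6275]/1.1 = 38.4475. B = V − Δ·S = -58.4472.
(1,0): S=42.8800. Δ = (V_up−V_dn)/(S_up−S_dn) = (0.3228−0.0000)/(61.3184−28.7296) = 0.0099. V = [p*·0.3228 + (1−p*)·0.0000]/1.1 = 0.1660. B = V − Δ·S = -0.2587.
(1,1): S=91.5200. Δ = (V_up−V_dn)/(S_up−S_dn) = (38.4475−0.3228)/(130.8736−61.3184) = 0.5481. V = [p*·38.4475 + (1−p*)·0.3228]/1.1 = 19.9030. B = V − Δ·S = -30.2611.
(0,0): S=64.0000. Δ = (V_up−V_dn)/(S_up−S_dn) = (19.9030−0.1660)/(91.5200−42.8800) = 0.4058. V = [p*·19.9030 + (1−p*)·0.1660]/1.1 = 10.3027. B = V − Δ·S = -15.6670.
Self-financing check: at every node Δ·S+B equals the discounted successor values.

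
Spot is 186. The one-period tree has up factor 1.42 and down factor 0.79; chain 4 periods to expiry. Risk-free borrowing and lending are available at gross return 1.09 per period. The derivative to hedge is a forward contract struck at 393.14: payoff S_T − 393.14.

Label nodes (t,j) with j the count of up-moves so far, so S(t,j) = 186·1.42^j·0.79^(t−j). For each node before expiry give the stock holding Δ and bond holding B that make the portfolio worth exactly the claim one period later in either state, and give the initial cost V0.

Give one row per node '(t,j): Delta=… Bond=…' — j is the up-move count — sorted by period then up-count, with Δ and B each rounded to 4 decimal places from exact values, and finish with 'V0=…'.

(0,0): Delta=1.0000 Bond=-278.5103
(1,0): Delta=1.0000 Bond=-303.5762
(1,1): Delta=1.0000 Bond=-303.5762
(2,0): Delta=1.0000 Bond=-330.8981
(2,1): Delta=1.0000 Bond=-330.8981
(2,2): Delta=1.0000 Bond=-330.8981
(3,0): Delta=1.0000 Bond=-360.6789
(3,1): Delta=1.0000 Bond=-360.6789
(3,2): Delta=1.0000 Bond=-360.6789
(3,3): Delta=1.0000 Bond=-360.6789
V0=-92.5103

Risk-neutral probability p* = (R−d)/(u−d) = (1.09−0.79)/(1.42−0.79) = 0.4762.
Terminal values V(4,·): V(4,0)=-320.6928, V(4,1)=-262.9185, V(4,2)=-159.0710, V(4,3)=27.5915, V(4,4)=363.1116
Node (3,0) S=91.7053: V=(p*·-262.9185+(1−p*)·-320.6928)/1.09=-268.9736; Δ=(-262.9185−-320.6928)/(130.2215−72.4472)=1.0000; B=V−Δ·S=-360.6789
Node (3,1) S=164.8373: V=(p*·-159.0710+(1−p*)·-262.9185)/1.09=-195.8416; Δ=(-159.0710−-262.9185)/(234.0690−130.2215)=1.0000; B=V−Δ·S=-360.6789
Node (3,2) S=296.2898: V=(p*·27.5915+(1−p*)·-159.0710)/1.09=-64.3891; Δ=(27.5915−-159.0710)/(420.7315−234.0690)=1.0000; B=V−Δ·S=-360.6789
Node (3,3) S=532.5716: V=(p*·363.1116+(1−p*)·27.5915)/1.09=171.8927; Δ=(363.1116−27.5915)/(756.2516−420.7315)=1.0000; B=V−Δ·S=-360.6789
Node (2,0) S=116.0826: V=(p*·-195.8416+(1−p*)·-268.9736)/1.09=-214.8155; Δ=(-195.8416−-268.9736)/(164.8373−91.7053)=1.0000; B=V−Δ·S=-330.8981
Node (2,1) S=208.6548: V=(p*·-64.3891+(1−p*)·-195.8416)/1.09=-122.2433; Δ=(-64.3891−-195.8416)/(296.2898−164.8373)=1.0000; B=V−Δ·S=-330.8981
Node (2,2) S=375.0504: V=(p*·171.8927+(1−p*)·-64.3891)/1.09=44.1523; Δ=(171.8927−-64.3891)/(532.5716−296.2898)=1.0000; B=V−Δ·S=-330.8981
Node (1,0) S=146.9400: V=(p*·-122.2433+(1−p*)·-214.8155)/1.09=-156.6362; Δ=(-122.2433−-214.8155)/(208.6548−116.0826)=1.0000; B=V−Δ·S=-303.5762
Node (1,1) S=264.1200: V=(p*·44.1523+(1−p*)·-122.2433)/1.09=-39.4562; Δ=(44.1523−-122.2433)/(375.0504−208.6548)=1.0000; B=V−Δ·S=-303.5762
Node (0,0) S=186.0000: V=(p*·-39.4562+(1−p*)·-156.6362)/1.09=-92.5103; Δ=(-39.4562−-156.6362)/(264.1200−146.9400)=1.0000; B=V−Δ·S=-278.5103
Self-financing check: at every node Δ·S+B equals the discounted successor values.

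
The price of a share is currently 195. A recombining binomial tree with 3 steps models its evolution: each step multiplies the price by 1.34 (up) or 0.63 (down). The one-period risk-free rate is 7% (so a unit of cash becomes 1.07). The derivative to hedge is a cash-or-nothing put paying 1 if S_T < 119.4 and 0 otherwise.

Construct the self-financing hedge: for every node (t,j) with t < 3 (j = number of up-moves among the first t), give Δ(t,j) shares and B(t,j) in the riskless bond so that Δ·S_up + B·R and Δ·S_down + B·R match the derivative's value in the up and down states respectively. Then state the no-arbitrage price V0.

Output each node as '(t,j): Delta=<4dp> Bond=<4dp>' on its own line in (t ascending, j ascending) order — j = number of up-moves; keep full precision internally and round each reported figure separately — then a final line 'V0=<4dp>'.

(0,0): Delta=-0.0030 Bond=0.8442
(1,0): Delta=-0.0066 Bond=1.3537
(1,1): Delta=-0.0019 Bond=0.6269
(2,0): Delta=0.0000 Bond=0.9346
(2,1): Delta=-0.0086 Bond=1.7639
(2,2): Delta=0.0000 Bond=0.0000
V0=0.2644

No-arbitrage ⇒ martingale measure with p* = (R−d)/(u−d) = 0.6197.
Terminal values V(3,·): V(3,0)=1.0000, V(3,1)=1.0000, V(3,2)=0.0000, V(3,3)=0.0000
  t=2,j=0: stock 77.3955 → up 103.7100 (V=1.0000), down 48.7592 (V=1.0000). Price 0.9346; hedge Δ=0.0000, bond B=0.9346.
  t=2,j=1: stock 164.6190 → up 220.5895 (V=0.0000), down 103.7100 (V=1.0000). Price 0.3554; hedge Δ=-0.0086, bond B=1.7639.
  t=2,j=2: stock 350.1420 → up 469.1903 (V=0.0000), down 220.5895 (V=0.0000). Price 0.0000; hedge Δ=0.0000, bond B=0.0000.
  t=1,j=0: stock 122.8500 → up 164.6190 (V=0.3554), down 77.3955 (V=0.9346). Price 0.5380; hedge Δ=-0.0066, bond B=1.3537.
  t=1,j=1: stock 261.3000 → up 350.1420 (V=0.0000), down 164.6190 (V=0.3554). Price 0.1263; hedge Δ=-0.0019, bond B=0.6269.
  t=0,j=0: stock 195.0000 → up 261.3000 (V=0.1263), down 122.8500 (V=0.5380). Price 0.2644; hedge Δ=-0.0030, bond B=0.8442.
Root portfolio cost Δ·195+B reproduces V0=0.2644.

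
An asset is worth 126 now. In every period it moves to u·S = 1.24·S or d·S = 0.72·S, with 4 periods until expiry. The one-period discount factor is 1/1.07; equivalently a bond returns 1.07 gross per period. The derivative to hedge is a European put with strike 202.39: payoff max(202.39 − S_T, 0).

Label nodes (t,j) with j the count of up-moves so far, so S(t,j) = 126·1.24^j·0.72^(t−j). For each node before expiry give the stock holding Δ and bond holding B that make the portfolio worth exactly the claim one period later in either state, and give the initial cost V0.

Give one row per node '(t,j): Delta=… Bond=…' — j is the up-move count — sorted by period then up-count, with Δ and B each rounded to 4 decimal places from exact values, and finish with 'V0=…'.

(0,0): Delta=-0.6372 Bond=123.6417
(1,0): Delta=-1.0000 Bond=165.2105
(1,1): Delta=-0.5349 Bond=116.3099
(2,0): Delta=-1.0000 Bond=176.7753
(2,1): Delta=-1.0000 Bond=176.7753
(2,2): Delta=-0.4037 Bond=99.0372
(3,0): Delta=-1.0000 Bond=189.1495
(3,1): Delta=-1.0000 Bond=189.1495
(3,2): Delta=-1.0000 Bond=189.1495
(3,3): Delta=-0.2355 Bond=65.5682
V0=43.3555

Since d<R<u, set p* = (R−d)/(u−d) = 0.6731; price each node as the discounted p*-expectation of its children.
At expiry t=4: V(4,0)=168.5289, V(4,1)=144.0737, V(4,2)=101.9564, V(4,3)=29.4211, V(4,4)=0.0000
  t=3,j=0: stock 47.0292 → up 58.3163 (V=144.0737), down 33.8611 (V=168.5289). Price 142.1203; hedge Δ=-1.0000, bond B=189.1495.
  t=3,j=1: stock 80.9948 → up 100.4336 (V=101.9564), down 58.3163 (V=144.0737). Price 108.1547; hedge Δ=-1.0000, bond B=189.1495.
  t=3,j=2: stock 139.4911 → up 172.9689 (V=29.4211), down 100.4336 (V=101.9564). Price 49.6585; hedge Δ=-1.0000, bond B=189.1495.
  t=3,j=3: stock 240.2346 → up 297.8909 (V=0.0000), down 172.9689 (V=29.4211). Price 8.9892; hedge Δ=-0.2355, bond B=65.5682.
  t=2,j=0: stock 65.3184 → up 80.9948 (V=108.1547), down 47.0292 (V=142.1203). Price 111.4569; hedge Δ=-1.0000, bond B=176.7753.
  t=2,j=1: stock 112.4928 → up 139.4911 (V=49.6585), down 80.9948 (V=108.1547). Price 64.2825; hedge Δ=-1.0000, bond B=176.7753.
  t=2,j=2: stock 193.7376 → up 240.2346 (V=8.9892), down 139.4911 (V=49.6585). Price 20.8270; hedge Δ=-0.4037, bond B=99.0372.
  t=1,j=0: stock 90.7200 → up 112.4928 (V=64.2825), down 65.3184 (V=111.4569). Price 74.4905; hedge Δ=-1.0000, bond B=165.2105.
  t=1,j=1: stock 156.2400 → up 193.7376 (V=20.8270), down 112.4928 (V=64.2825). Price 32.7417; hedge Δ=-0.5349, bond B=116.3099.
  t=0,j=0: stock 126.0000 → up 156.2400 (V=32.7417), down 90.7200 (V=74.4905). Price 43.3555; hedge Δ=-0.6372, bond B=123.6417.
The time-0 hedge costs 43.3555, which is the no-arbitrage price.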